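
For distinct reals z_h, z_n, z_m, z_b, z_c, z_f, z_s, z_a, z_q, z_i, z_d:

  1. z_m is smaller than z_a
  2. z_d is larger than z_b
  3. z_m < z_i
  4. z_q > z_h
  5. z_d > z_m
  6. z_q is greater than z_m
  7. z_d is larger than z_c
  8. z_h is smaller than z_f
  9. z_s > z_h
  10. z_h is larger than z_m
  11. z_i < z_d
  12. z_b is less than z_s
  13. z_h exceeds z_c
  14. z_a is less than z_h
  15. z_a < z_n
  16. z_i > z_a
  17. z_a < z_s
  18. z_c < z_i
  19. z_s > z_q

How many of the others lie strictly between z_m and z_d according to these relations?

2

Chaining upward from z_m reaches: z_a, z_h, z_f, z_i, z_q, z_s, z_n.
Chaining downward from z_d reaches: z_b, z_c, z_a, z_i.
Strictly between z_m and z_d are those in both lists: z_a, z_i — 2 elements.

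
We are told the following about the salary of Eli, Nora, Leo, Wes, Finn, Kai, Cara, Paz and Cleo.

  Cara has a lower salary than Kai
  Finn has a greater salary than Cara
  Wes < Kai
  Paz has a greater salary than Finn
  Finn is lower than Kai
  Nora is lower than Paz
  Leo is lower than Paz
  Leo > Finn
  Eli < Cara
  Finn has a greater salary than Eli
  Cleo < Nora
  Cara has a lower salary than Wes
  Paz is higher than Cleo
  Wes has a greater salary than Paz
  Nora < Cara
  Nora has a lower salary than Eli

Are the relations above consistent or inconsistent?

consistent

The single ordering Cleo < Nora < Eli < Cara < Finn < Leo < Paz < Wes < Kai satisfies every listed relation, so no contradiction arises.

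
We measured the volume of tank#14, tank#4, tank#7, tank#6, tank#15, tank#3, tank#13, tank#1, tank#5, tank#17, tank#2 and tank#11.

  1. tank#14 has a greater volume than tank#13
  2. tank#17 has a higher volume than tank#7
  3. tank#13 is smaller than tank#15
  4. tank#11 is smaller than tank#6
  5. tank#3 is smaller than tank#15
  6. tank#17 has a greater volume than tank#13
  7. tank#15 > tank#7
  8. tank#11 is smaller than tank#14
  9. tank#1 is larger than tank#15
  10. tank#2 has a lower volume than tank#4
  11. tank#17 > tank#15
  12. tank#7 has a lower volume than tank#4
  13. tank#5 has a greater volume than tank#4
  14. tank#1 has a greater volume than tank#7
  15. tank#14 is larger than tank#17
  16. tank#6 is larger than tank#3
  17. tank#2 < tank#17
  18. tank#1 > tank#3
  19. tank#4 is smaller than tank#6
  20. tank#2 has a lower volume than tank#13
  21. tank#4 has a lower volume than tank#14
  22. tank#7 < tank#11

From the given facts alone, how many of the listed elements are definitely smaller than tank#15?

The elements the relations force below tank#15 are tank#7, tank#2, tank#13, tank#3 — no chain reaches any other.
That is 4.

4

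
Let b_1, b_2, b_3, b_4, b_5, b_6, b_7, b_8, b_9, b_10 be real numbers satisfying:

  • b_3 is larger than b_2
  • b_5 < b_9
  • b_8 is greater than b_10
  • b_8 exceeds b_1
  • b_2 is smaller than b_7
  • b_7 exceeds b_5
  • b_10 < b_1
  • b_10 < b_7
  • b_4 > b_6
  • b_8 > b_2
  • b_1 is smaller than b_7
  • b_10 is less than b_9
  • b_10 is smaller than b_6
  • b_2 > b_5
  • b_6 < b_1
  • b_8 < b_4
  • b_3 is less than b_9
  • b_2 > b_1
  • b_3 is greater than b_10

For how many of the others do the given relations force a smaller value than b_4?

6

From b_4 the given relations immediately reach b_6, b_8.
From those, b_10, b_1, b_2 — 5 in total.
From those, b_5 — 6 in total.
No other element is forced below b_4 by the given relations, so the count is 6.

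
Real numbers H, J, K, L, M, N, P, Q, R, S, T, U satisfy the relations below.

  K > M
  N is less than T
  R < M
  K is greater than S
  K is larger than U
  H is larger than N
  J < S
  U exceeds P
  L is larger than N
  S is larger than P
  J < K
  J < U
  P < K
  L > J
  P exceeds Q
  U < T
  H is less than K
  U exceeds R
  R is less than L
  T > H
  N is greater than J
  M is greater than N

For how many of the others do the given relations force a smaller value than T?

7

Directly below T: N, H, U.
One step further: R, P, J (6 so far).
One step further: Q (7 so far).
No other element is forced below T by the given relations, so the count is 7.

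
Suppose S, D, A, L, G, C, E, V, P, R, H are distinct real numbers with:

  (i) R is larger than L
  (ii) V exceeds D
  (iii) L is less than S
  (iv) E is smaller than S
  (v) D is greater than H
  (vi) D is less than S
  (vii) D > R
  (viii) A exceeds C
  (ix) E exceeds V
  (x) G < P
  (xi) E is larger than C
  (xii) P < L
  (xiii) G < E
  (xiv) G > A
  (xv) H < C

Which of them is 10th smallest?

Piecing the relations together gives one ordering: H < C < A < G < P < L < R < D < V < E < S.
Counting 10 from the smallest end gives E.

E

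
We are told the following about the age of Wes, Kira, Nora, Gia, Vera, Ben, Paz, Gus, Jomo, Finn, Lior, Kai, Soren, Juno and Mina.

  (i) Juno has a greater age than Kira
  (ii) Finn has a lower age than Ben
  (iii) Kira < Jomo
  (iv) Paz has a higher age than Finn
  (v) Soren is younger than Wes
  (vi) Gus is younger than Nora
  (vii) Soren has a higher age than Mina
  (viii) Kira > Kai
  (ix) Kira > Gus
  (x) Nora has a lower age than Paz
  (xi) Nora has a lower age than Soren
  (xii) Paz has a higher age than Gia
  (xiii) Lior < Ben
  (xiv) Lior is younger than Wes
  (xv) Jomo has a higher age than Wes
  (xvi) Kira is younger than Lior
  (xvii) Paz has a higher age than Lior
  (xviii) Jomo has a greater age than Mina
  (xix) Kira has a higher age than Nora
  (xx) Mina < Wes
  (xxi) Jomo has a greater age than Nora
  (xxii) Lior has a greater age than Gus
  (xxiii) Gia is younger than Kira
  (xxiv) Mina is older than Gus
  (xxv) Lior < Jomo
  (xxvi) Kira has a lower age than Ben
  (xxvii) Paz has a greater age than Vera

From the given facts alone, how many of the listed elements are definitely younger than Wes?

8

Directly below Wes: Lior, Mina, Soren.
One step further: Gus, Nora, Kira (6 so far).
One step further: Gia, Kai (8 so far).
No other element is forced below Wes by the given relations, so the count is 8.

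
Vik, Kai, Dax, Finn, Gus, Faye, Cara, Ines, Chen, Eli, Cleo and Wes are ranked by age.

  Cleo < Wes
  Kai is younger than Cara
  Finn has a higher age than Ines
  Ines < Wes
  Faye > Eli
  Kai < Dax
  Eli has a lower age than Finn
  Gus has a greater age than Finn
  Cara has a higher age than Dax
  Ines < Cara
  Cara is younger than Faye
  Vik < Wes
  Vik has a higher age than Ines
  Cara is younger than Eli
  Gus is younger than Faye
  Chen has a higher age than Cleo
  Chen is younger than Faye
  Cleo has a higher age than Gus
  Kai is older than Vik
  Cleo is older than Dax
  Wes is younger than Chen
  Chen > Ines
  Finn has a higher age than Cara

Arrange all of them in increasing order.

Nothing is placed below Ines, so it is least; from there Ines < Vik; Vik < Kai; Kai < Dax; Dax < Cara; Cara < Eli; Eli < Finn; Finn < Gus; Gus < Cleo; Cleo < Wes; Wes < Chen; Chen < Faye, each given directly.

Ines < Vik < Kai < Dax < Cara < Eli < Finn < Gus < Cleo < Wes < Chen < Faye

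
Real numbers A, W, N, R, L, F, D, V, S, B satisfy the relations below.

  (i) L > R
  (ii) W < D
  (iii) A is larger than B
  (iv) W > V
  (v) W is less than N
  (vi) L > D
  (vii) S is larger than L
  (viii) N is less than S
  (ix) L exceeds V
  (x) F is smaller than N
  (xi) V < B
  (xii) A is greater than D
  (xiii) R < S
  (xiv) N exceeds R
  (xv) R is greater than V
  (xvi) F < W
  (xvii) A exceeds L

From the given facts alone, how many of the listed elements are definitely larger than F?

6

The elements the relations force above F are W, D, N, L, S, A — no chain reaches any other.
That is 6.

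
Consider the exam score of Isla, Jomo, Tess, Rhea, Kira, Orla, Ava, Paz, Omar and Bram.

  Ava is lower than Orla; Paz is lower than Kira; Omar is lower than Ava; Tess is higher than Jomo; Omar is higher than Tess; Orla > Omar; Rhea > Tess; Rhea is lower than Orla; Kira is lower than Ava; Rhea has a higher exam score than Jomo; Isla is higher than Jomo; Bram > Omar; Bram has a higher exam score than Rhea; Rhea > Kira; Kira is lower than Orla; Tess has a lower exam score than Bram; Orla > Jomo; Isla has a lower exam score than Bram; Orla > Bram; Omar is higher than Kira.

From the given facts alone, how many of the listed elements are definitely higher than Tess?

Directly above Tess: Omar, Rhea, Bram.
One step further: Ava, Orla (5 so far).
No other element is forced above Tess by the given relations, so the count is 5.

5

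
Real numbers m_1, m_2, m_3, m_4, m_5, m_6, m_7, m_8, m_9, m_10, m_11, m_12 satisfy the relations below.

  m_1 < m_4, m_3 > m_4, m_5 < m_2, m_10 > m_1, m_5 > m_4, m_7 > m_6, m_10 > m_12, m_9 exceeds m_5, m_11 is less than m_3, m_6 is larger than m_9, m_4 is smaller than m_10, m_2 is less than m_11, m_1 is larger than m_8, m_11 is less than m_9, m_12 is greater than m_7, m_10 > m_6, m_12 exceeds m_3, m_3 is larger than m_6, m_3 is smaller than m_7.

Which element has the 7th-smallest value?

The consecutive relations fix a unique order: m_8 < m_1 < m_4 < m_5 < m_2 < m_11 < m_9 < m_6 < m_3 < m_7 < m_12 < m_10.
Counting 7 from the smallest end gives m_9.

m_9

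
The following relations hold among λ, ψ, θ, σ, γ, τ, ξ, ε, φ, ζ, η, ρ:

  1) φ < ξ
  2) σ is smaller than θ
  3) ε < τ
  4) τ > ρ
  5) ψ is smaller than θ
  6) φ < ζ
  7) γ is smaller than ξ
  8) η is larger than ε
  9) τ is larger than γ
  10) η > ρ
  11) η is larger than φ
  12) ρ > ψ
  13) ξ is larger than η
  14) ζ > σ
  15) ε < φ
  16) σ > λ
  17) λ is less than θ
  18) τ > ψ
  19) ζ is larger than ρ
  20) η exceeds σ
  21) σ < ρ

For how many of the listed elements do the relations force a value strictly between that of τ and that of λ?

2

Chaining upward from λ reaches: σ, ρ, η, θ, ζ, ξ.
Chaining downward from τ reaches: γ, ε, ψ, σ, ρ.
Strictly between λ and τ are those in both lists: σ, ρ — 2 elements.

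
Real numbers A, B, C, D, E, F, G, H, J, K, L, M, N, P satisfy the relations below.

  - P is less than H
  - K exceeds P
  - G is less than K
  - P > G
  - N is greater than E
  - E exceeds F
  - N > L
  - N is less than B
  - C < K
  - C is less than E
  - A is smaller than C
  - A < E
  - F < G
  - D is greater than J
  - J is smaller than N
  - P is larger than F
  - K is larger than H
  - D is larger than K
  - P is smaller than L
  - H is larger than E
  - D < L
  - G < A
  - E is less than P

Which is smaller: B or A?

A

Chaining the given relations: A < C < E < P < H < K < D < L < N < B.
So A < B; A is the smaller of the two.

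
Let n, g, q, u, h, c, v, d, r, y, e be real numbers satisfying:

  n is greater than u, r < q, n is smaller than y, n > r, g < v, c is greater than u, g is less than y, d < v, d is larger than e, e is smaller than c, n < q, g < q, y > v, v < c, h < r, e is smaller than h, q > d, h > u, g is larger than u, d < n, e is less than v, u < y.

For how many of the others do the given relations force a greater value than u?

8

The elements the relations force above u are h, g, v, r, c, n, q, y — no chain reaches any other.
That is 8.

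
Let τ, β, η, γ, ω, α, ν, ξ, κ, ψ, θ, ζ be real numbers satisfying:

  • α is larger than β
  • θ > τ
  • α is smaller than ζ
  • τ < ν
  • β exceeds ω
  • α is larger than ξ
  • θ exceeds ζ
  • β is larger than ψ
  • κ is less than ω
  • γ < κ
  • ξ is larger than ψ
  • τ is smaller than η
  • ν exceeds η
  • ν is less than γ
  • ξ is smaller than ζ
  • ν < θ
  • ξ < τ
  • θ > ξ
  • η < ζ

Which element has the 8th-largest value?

Chaining the given pairs: ψ < ξ < τ < η < ν < γ < κ < ω < β < α < ζ < θ.
Counting 8 from the largest end gives ν.

ν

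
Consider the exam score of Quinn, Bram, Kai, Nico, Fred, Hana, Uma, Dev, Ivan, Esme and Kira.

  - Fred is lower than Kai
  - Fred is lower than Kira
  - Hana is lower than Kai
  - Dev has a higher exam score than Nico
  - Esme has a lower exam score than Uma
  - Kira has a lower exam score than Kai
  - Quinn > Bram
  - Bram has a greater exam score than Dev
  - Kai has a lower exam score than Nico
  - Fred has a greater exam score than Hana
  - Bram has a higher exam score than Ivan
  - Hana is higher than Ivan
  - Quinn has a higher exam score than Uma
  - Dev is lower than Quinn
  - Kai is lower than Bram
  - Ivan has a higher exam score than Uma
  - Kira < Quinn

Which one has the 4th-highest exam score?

The consecutive relations fix a unique order: Esme < Uma < Ivan < Hana < Fred < Kira < Kai < Nico < Dev < Bram < Quinn.
The 4th largest is Nico.

Nico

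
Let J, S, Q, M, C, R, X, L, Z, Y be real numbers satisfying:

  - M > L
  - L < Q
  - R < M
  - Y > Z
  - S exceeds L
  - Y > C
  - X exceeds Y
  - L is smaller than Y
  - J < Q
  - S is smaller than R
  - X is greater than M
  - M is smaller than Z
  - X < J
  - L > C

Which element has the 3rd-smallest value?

Piecing the relations together gives one ordering: C < L < S < R < M < Z < Y < X < J < Q.
Counting 3 from the smallest end gives S.

S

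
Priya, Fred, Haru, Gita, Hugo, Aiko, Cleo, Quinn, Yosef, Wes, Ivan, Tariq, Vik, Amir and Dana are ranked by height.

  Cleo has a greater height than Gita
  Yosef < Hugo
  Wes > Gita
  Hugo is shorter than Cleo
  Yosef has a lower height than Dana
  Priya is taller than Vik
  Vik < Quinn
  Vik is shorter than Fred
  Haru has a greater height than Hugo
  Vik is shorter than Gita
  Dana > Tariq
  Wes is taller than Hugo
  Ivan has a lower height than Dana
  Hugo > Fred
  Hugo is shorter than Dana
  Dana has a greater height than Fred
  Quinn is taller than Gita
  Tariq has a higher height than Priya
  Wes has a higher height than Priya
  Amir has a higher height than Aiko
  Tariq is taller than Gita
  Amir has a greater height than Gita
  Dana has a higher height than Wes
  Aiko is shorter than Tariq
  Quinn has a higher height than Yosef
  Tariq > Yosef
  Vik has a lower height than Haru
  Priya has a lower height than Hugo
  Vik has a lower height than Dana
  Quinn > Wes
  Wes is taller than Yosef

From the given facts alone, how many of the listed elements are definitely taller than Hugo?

The elements the relations force above Hugo are Haru, Cleo, Wes, Quinn, Dana — no chain reaches any other.
That is 5.

5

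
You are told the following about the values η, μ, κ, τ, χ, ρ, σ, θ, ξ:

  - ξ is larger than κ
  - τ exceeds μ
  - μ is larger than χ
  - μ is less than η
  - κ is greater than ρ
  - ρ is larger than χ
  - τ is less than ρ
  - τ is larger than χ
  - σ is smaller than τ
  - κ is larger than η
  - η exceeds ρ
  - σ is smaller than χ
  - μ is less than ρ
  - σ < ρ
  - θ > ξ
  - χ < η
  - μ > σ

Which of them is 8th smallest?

Chaining the given pairs: σ < χ < μ < τ < ρ < η < κ < ξ < θ.
The 8th smallest is ξ.

ξ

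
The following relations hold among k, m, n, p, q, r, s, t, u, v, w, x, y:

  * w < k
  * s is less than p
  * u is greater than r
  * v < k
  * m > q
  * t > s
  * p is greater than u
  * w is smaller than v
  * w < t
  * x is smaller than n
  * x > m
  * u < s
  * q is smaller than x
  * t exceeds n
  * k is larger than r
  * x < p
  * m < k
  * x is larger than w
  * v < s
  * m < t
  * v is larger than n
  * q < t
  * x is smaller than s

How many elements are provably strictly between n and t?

2

Chaining upward from n reaches: v, s, p, k.
Chaining downward from t reaches: q, w, m, x, r, u, v, s.
Strictly between n and t are those in both lists: v, s — 2 elements.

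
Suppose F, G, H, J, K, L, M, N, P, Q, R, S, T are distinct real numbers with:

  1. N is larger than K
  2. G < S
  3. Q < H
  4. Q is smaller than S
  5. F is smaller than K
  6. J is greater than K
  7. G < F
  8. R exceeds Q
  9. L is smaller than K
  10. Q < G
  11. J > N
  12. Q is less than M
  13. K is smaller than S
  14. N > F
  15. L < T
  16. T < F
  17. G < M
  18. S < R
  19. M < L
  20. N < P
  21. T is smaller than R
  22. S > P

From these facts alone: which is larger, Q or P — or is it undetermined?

P

Q < G and G < M give Q < M.
Then M < L extends the chain to L.
Then L < T extends the chain to T.
Then T < F extends the chain to F.
With F < K: Q < G < M < L < T < F < K.
Then K < N extends the chain to N.
Then N < P extends the chain to P.
So P is larger.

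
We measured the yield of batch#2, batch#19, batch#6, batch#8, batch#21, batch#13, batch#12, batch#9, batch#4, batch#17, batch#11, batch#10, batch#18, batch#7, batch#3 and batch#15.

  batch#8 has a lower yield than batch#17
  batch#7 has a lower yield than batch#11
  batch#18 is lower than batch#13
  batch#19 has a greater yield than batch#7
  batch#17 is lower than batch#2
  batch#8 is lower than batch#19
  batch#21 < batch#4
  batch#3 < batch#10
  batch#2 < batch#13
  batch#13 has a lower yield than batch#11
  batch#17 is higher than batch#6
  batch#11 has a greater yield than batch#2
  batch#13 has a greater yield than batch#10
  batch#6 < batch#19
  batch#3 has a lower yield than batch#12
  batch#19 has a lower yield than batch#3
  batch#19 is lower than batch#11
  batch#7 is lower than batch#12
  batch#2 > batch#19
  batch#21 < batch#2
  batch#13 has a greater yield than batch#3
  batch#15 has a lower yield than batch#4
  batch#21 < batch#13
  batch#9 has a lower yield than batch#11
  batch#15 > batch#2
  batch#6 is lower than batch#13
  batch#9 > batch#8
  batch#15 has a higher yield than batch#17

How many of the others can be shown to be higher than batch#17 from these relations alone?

The elements the relations force above batch#17 are batch#2, batch#15, batch#13, batch#4, batch#11 — no chain reaches any other.
That is 5.

5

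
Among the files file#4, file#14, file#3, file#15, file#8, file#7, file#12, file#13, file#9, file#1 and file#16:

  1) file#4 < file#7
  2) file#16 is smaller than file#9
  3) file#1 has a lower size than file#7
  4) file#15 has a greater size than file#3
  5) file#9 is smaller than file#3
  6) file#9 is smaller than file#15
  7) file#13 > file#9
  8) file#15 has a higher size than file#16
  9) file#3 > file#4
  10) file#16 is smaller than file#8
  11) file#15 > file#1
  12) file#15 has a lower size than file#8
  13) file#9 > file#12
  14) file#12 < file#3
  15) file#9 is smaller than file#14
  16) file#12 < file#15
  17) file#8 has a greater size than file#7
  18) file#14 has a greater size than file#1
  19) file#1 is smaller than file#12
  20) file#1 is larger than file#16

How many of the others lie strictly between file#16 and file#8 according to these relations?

The relations place file#16 below file#8. An element lies strictly between them when it is forced above file#16 and also forced below file#8.
Above file#16: {file#1, file#7, file#12, file#9, file#14, file#3, file#15, file#13}. Below file#8: {file#1, file#4, file#7, file#12, file#9, file#3, file#15}.
Intersection: {file#1, file#7, file#12, file#9, file#3, file#15} — 6.

6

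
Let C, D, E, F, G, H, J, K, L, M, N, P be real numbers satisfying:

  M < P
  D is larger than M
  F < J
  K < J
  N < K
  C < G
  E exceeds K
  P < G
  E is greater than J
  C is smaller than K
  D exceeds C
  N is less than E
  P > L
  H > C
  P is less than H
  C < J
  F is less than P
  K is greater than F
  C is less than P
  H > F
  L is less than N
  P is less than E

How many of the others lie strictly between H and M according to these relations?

1

The relations place M below H. An element lies strictly between them when it is forced above M and also forced below H.
Above M: {P, D, G, E}. Below H: {C, F, L, P}.
Intersection: {P} — 1.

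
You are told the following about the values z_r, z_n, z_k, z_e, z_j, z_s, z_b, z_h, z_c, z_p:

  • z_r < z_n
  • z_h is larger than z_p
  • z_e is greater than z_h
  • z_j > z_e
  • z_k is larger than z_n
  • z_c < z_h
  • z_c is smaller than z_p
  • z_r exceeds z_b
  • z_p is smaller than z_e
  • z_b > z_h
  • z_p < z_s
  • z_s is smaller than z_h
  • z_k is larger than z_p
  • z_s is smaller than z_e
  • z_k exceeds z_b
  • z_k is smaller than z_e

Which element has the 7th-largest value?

The consecutive relations fix a unique order: z_c < z_p < z_s < z_h < z_b < z_r < z_n < z_k < z_e < z_j.
Counting 7 from the largest end gives z_h.

z_h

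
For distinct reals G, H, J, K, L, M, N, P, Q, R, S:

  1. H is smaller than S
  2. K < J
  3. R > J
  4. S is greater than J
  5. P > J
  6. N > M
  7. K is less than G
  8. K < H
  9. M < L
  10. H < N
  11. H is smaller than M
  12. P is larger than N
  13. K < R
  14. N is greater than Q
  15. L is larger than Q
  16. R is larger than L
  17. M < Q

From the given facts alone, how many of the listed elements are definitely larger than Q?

4

Directly above Q: N, L.
One step further: R, P (4 so far).
No other element is forced above Q by the given relations, so the count is 4.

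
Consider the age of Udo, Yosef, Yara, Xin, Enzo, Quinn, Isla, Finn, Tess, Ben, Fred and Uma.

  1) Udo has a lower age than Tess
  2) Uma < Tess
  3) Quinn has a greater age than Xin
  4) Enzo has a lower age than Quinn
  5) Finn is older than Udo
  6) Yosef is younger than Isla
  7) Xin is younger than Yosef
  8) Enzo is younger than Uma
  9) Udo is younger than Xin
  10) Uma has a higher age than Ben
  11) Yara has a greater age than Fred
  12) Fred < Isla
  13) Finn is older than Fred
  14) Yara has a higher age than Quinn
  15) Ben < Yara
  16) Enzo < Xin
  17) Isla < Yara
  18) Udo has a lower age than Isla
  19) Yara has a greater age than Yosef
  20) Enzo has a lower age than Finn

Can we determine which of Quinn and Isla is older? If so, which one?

undetermined

Following every chain through Quinn: above Quinn we get Yara; below Quinn we get Udo, Enzo, Xin.
Isla is not reached, and no chain runs the other way from Isla to Quinn.
So the given relations leave the order of Quinn and Isla undetermined.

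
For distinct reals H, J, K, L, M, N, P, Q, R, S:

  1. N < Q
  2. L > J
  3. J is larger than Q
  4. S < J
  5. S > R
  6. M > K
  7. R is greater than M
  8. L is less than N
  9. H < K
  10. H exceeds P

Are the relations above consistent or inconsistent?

We have Q < J stated directly, yet also J < L < N < Q by chaining the others — so J < Q. Contradiction.

inconsistent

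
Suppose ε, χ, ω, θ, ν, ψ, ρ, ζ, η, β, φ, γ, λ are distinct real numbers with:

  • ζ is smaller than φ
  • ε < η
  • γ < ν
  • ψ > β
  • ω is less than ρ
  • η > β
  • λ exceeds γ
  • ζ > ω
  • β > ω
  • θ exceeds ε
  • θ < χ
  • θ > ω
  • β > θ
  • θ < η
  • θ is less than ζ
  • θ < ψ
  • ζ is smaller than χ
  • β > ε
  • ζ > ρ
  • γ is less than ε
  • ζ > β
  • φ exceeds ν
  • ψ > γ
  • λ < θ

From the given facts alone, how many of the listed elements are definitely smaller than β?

From β the given relations immediately reach ω, ε, θ.
From those, γ, λ — 5 in total.
No other element is forced below β by the given relations, so the count is 5.

5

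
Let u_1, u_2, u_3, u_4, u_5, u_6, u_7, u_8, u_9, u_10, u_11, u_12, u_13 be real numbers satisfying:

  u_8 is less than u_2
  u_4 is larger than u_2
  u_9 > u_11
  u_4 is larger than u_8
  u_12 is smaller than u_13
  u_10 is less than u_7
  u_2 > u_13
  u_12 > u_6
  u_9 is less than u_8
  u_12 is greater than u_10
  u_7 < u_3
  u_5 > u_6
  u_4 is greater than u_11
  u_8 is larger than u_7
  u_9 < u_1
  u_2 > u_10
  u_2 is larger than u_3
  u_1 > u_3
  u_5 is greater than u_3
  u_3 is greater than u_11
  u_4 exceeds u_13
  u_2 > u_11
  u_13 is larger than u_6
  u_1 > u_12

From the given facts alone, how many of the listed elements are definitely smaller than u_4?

10

From u_4 the given relations immediately reach u_11, u_13, u_8, u_2.
From those, u_6, u_10, u_12, u_7, u_9, u_3 — 10 in total.
No other element is forced below u_4 by the given relations, so the count is 10.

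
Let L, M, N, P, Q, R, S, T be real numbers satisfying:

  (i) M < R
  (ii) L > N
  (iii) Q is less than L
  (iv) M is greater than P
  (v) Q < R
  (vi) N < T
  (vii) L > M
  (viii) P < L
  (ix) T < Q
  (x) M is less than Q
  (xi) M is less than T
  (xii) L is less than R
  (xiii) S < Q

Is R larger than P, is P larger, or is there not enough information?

R

The relevant relations are P < M; M < T; T < Q; Q < L; L < R.
Chaining these gives P < M < T < Q < L < R.
So R is larger.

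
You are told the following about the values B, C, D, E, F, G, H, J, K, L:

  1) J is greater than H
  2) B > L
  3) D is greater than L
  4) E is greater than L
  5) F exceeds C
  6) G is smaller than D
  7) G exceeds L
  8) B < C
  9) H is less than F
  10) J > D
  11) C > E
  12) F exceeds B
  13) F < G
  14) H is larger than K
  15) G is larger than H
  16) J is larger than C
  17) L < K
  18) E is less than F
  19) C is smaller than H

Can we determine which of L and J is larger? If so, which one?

J

L < E < F < G < D < J, by transitivity through E, F, G, D.
So J is larger.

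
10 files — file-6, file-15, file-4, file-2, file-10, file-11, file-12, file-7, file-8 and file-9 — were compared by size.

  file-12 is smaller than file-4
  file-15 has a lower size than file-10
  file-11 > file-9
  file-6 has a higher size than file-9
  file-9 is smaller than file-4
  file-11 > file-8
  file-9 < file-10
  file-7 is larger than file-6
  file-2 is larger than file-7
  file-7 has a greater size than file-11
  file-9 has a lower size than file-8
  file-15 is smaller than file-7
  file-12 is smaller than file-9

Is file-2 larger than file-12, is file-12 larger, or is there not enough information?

file-12 < file-9 and file-9 < file-8 give file-12 < file-8.
With file-8 < file-11: file-12 < file-9 < file-8 < file-11.
With file-11 < file-7: file-12 < file-9 < file-8 < file-11 < file-7.
With file-7 < file-2: file-12 < file-9 < file-8 < file-11 < file-7 < file-2.
So file-2 is larger.

file-2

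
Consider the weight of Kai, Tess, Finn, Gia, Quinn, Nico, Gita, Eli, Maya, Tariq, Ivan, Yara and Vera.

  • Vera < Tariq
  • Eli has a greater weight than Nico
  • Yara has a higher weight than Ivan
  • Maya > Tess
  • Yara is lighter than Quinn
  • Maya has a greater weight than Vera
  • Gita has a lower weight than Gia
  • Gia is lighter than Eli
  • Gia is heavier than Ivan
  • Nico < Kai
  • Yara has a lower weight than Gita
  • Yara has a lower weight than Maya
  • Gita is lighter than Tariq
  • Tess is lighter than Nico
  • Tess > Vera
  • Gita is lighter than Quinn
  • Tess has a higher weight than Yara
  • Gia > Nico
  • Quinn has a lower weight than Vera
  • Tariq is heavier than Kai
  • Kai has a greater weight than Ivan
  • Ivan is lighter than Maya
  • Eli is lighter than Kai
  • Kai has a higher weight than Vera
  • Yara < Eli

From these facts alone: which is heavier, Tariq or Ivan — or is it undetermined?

Tariq

Following the relations from Ivan: Ivan < Yara < Gita < Quinn < Vera < Tess < Nico < Gia < Eli < Kai < Tariq.
So Tariq is heavier.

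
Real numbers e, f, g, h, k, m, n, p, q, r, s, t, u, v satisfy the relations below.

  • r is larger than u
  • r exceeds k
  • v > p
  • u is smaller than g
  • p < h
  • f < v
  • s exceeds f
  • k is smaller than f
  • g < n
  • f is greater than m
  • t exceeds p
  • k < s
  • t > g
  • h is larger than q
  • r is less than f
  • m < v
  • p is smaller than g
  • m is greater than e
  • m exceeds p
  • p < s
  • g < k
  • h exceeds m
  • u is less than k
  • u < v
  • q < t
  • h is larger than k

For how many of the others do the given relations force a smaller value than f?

From f the given relations immediately reach k, r, m.
From those, p, u, g, e — 7 in total.
Nothing else is reachable below f; 7 in all.

7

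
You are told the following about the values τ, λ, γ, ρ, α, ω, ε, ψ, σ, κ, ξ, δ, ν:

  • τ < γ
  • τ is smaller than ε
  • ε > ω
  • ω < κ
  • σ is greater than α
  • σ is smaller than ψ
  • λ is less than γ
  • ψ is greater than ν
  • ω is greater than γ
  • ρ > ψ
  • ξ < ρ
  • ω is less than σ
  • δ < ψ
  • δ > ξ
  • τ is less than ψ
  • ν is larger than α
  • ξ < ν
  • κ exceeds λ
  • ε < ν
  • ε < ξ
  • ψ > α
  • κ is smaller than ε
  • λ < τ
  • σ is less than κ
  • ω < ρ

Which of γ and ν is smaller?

γ

γ < ω and ω < σ give γ < σ.
With σ < κ: γ < ω < σ < κ.
Then κ < ε extends the chain to ε.
Then ε < ξ extends the chain to ξ.
With ξ < ν: γ < ω < σ < κ < ε < ξ < ν.
So γ < ν; γ is the smaller of the two.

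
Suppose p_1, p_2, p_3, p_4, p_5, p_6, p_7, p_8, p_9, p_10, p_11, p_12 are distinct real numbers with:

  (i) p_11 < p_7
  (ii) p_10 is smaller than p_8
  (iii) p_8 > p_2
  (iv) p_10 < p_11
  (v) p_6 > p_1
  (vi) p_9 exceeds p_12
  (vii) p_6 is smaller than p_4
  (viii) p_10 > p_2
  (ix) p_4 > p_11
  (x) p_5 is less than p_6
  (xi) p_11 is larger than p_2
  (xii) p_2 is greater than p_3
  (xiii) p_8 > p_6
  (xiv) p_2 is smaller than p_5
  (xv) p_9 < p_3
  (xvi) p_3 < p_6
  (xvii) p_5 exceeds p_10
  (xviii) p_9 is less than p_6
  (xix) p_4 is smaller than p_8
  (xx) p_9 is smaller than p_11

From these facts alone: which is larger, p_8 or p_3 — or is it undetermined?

p_3 < p_2 < p_10 < p_5 < p_6 < p_4 < p_8, by transitivity through p_2, p_10, p_5, p_6, p_4.
So p_8 is larger.

p_8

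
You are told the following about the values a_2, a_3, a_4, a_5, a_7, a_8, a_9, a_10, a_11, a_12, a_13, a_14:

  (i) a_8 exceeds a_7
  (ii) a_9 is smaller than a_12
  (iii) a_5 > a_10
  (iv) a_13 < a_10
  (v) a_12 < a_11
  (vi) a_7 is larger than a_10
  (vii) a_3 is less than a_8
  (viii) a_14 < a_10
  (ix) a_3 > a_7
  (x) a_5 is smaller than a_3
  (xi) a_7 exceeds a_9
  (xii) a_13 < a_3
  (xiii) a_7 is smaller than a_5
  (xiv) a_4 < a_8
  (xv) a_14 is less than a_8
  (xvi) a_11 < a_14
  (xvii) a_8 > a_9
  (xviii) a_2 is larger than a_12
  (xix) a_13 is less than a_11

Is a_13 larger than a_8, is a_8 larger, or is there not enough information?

a_8

a_13 < a_11 < a_14 < a_10 < a_7 < a_3 < a_8, by transitivity through a_11, a_14, a_10, a_7, a_3.
So a_8 is larger.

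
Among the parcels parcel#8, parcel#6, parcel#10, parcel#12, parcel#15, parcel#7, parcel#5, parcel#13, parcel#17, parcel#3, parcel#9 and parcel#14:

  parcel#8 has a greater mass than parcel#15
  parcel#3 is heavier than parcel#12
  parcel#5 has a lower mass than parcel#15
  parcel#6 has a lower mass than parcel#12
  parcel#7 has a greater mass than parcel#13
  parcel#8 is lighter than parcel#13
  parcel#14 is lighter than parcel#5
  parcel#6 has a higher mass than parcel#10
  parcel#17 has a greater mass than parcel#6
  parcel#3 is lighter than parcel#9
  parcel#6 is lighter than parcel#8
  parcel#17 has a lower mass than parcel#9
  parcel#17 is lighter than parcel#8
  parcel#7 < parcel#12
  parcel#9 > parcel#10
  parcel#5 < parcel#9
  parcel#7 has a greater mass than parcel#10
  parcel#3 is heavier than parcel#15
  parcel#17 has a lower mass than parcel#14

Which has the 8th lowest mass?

The consecutive relations fix a unique order: parcel#10 < parcel#6 < parcel#17 < parcel#14 < parcel#5 < parcel#15 < parcel#8 < parcel#13 < parcel#7 < parcel#12 < parcel#3 < parcel#9.
Counting 8 from the smallest end gives parcel#13.

parcel#13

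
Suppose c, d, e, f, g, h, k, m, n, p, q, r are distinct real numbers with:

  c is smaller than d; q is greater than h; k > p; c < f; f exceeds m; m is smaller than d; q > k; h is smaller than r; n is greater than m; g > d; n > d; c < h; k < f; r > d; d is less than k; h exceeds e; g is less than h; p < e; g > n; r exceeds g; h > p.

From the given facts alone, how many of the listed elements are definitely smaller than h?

From h the given relations immediately reach p, c, g, e.
From those, d, n — 6 in total.
From those, m — 7 in total.
No other element is forced below h by the given relations, so the count is 7.

7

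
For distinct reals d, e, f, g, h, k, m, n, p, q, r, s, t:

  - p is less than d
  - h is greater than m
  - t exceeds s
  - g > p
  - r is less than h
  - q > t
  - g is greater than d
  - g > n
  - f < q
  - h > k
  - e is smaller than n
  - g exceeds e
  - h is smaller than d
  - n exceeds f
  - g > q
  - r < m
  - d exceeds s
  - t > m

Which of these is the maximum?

g

r is not greatest since r < m; f is not greatest since f < q; e is not greatest since e < n; p is not greatest since p < g; m is not greatest since m < h; k is not greatest since k < h; h is not greatest since h < d; s is not greatest since s < d; t is not greatest since t < q; n is not greatest since n < g; q is not greatest since q < g; d is not greatest since d < g.
Only g has nothing above it, so g is the maximum.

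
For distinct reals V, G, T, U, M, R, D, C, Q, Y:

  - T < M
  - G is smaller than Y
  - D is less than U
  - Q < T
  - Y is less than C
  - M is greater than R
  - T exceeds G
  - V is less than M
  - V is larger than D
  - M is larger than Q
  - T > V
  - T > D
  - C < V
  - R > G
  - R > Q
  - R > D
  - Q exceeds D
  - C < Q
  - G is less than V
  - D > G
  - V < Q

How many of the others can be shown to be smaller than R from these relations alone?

6

From R the given relations immediately reach G, D, Q.
From those, C, V — 5 in total.
From those, Y — 6 in total.
No other element is forced below R by the given relations, so the count is 6.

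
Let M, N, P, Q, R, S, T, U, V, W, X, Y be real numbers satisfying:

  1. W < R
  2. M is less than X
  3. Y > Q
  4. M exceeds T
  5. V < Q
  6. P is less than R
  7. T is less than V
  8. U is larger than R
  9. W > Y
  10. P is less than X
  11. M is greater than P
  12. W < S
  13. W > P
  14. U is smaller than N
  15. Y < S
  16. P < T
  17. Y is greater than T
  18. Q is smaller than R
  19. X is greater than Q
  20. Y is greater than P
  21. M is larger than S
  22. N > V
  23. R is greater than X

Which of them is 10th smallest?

The consecutive relations fix a unique order: P < T < V < Q < Y < W < S < M < X < R < U < N.
The 10th smallest is R.

R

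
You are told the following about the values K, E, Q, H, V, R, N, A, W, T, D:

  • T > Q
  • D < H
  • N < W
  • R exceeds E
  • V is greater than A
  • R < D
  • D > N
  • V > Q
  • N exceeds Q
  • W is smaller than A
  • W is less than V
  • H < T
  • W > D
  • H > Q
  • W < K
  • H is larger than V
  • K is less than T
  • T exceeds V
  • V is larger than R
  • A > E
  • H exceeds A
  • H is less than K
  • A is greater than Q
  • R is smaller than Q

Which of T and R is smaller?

R

R < Q and Q < N give R < N.
Then N < D extends the chain to D.
With D < W: R < Q < N < D < W.
With W < A: R < Q < N < D < W < A.
With A < V: R < Q < N < D < W < A < V.
With V < H: R < Q < N < D < W < A < V < H.
Then H < K extends the chain to K.
With K < T: R < Q < N < D < W < A < V < H < K < T.
So R < T; R is the smaller of the two.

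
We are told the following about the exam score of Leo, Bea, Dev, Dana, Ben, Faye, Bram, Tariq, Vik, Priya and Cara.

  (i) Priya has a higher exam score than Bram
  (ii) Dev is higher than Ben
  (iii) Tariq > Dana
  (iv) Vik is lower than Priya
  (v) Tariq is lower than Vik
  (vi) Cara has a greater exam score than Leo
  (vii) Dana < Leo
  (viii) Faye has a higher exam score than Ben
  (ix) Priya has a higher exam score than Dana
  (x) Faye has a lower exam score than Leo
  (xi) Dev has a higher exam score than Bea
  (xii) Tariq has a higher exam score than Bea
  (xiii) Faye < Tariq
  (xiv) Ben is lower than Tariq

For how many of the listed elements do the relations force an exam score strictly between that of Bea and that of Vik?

The relations place Bea below Vik. An element lies strictly between them when it is forced above Bea and also forced below Vik.
Above Bea: {Dev, Tariq, Priya}. Below Vik: {Dana, Ben, Faye, Tariq}.
Intersection: {Tariq} — 1.

1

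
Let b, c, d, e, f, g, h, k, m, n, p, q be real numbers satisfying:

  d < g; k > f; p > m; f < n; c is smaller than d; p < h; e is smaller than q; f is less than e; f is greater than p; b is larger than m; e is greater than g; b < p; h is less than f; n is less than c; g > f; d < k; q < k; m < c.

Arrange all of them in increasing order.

m < b < p < h < f < n < c < d < g < e < q < k

Nothing is placed below m, so it is least; from there m < b; b < p; p < h; h < f; f < n; n < c; c < d; d < g; g < e; e < q; q < k, each given directly.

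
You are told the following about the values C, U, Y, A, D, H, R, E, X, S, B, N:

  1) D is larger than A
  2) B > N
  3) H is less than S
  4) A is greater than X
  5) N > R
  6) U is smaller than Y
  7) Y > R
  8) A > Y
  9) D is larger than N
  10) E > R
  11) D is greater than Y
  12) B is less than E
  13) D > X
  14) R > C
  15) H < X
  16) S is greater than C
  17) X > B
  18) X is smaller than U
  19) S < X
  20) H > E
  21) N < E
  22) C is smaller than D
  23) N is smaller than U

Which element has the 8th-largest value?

Piecing the relations together gives one ordering: C < R < N < B < E < H < S < X < U < Y < A < D.
The 8th largest is E.

E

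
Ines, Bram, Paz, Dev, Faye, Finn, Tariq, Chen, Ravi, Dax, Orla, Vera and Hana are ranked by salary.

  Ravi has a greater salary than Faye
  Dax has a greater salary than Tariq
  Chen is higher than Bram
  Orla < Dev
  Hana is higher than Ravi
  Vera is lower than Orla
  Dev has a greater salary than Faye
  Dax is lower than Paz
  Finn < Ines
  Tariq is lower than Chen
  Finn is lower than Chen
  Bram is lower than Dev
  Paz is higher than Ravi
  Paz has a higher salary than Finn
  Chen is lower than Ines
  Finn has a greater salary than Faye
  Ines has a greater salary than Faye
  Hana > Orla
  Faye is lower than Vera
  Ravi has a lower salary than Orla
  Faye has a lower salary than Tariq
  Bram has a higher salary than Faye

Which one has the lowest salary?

Tariq is not least since Faye < Tariq; Ravi is not least since Faye < Ravi; Finn is not least since Faye < Finn; Vera is not least since Faye < Vera; Dax is not least since Tariq < Dax; Orla is not least since Vera < Orla; Paz is not least since Finn < Paz; Bram is not least since Faye < Bram; Chen is not least since Bram < Chen; Dev is not least since Faye < Dev; Hana is not least since Ravi < Hana; Ines is not least since Finn < Ines.
Only Faye has nothing below it, so Faye is the lowest salary.

Faye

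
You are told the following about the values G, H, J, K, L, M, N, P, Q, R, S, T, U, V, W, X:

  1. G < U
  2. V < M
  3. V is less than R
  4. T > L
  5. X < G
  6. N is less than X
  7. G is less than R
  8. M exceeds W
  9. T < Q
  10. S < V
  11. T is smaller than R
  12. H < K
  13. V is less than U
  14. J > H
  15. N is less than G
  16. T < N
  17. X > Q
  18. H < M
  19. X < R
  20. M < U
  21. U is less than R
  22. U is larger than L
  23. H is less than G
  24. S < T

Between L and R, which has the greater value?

R

Chaining the given relations: L < T < N < X < G < U < R.
So L < R; R is the larger of the two.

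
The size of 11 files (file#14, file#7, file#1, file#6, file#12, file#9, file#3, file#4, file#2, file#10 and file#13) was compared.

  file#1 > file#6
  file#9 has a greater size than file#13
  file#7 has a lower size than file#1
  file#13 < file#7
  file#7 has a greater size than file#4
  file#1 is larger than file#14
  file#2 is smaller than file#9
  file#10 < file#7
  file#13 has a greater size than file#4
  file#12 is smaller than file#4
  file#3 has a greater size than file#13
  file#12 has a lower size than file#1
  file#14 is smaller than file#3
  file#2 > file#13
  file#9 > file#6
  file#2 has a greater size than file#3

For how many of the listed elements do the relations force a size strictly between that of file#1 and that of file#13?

Chaining upward from file#13 reaches: file#3, file#2, file#9, file#7.
Chaining downward from file#1 reaches: file#12, file#10, file#14, file#4, file#6, file#7.
Strictly between file#13 and file#1 are those in both lists: file#7 — 1 element.

1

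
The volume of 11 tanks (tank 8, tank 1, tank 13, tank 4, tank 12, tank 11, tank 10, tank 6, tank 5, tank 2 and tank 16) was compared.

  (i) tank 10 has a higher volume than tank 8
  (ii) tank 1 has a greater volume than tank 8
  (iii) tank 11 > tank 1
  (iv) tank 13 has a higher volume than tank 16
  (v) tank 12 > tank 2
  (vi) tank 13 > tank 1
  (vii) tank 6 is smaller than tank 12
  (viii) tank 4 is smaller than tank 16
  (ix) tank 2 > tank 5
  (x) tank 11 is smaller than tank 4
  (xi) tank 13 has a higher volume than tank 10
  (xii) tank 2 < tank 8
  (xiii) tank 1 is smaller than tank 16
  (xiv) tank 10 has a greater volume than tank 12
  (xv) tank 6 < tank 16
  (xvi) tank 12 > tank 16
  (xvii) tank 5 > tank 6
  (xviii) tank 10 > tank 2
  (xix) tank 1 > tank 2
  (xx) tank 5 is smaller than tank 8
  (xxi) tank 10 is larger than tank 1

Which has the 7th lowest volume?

Piecing the relations together gives one ordering: tank 6 < tank 5 < tank 2 < tank 8 < tank 1 < tank 11 < tank 4 < tank 16 < tank 12 < tank 10 < tank 13.
Counting 7 from the smallest end gives tank 4.

tank 4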